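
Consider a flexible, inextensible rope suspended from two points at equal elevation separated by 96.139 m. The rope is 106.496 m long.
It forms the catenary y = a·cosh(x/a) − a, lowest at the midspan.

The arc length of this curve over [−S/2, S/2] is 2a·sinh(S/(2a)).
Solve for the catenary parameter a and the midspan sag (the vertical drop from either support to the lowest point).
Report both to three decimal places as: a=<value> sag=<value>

seed: a₀ = √(S³/(24(L−S))) = √(96.139³/(24·10.357)) = 59.789757
iter 1: u=0.803975  f(a)=+3.399e-01  f'(a)=-3.694e-01  a ← 59.789757 − (+3.399e-01/-3.694e-01) = 60.710053
iter 2: u=0.791788  f(a)=+8.007e-03  f'(a)=-3.521e-01  a ← 60.710053 − (+8.007e-03/-3.521e-01) = 60.732792
iter 3: u=0.791492  f(a)=+4.681e-06  f'(a)=-3.517e-01  a ← 60.732792 − (+4.681e-06/-3.517e-01) = 60.732805
iter 4: u=0.791492  f(a)=+1.592e-12  f'(a)=-3.517e-01  a ← 60.732805 − (+1.592e-12/-3.517e-01) = 60.732805
converged: |Δa| < 1e-12 after 4 iterations
sag = a·(cosh(S/(2a)) − 1) = 60.732805·(cosh(0.791492) − 1) = 20.037382
T_max/T_min = cosh(S/(2a)) = 1.329927

a=60.733 sag=20.037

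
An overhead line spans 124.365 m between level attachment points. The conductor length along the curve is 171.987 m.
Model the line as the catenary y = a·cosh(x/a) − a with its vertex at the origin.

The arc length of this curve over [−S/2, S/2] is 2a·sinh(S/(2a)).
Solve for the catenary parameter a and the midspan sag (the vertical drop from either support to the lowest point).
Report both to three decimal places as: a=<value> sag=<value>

a=43.199 sag=53.035

seed: a₀ = √(S³/(24(L−S))) = √(124.365³/(24·47.622)) = 41.023983
iter 1: u=1.515760  f(a)=+5.780e+00  f'(a)=-2.901e+00  a ← 41.023983 − (+5.780e+00/-2.901e+00) = 43.016448
iter 2: u=1.445552  f(a)=+4.477e-01  f'(a)=-2.467e+00  a ← 43.016448 − (+4.477e-01/-2.467e+00) = 43.197926
iter 3: u=1.439479  f(a)=+3.186e-03  f'(a)=-2.432e+00  a ← 43.197926 − (+3.186e-03/-2.432e+00) = 43.199235
iter 4: u=1.439435  f(a)=+1.638e-07  f'(a)=-2.432e+00  a ← 43.199235 − (+1.638e-07/-2.432e+00) = 43.199235
iter 5: u=1.439435  f(a)=+2.842e-14  f'(a)=-2.432e+00  a ← 43.199235 − (+2.842e-14/-2.432e+00) = 43.199235
converged: |Δa| < 1e-12 after 5 iterations
sag = a·(cosh(S/(2a)) − 1) = 43.199235·(cosh(1.439435) − 1) = 53.035145
T_max/T_min = cosh(S/(2a)) = 2.227687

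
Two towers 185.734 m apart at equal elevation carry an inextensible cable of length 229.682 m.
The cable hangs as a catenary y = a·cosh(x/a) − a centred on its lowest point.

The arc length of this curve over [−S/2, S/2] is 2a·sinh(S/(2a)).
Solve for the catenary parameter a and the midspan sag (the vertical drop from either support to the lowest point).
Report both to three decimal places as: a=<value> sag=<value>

a=80.568 sag=59.716

seed: a₀ = √(S³/(24(L−S))) = √(185.734³/(24·43.948)) = 77.940276
iter 1: u=1.191515  f(a)=+3.227e+00  f'(a)=-1.296e+00  a ← 77.940276 − (+3.227e+00/-1.296e+00) = 80.430081
iter 2: u=1.154630  f(a)=+1.611e-01  f'(a)=-1.170e+00  a ← 80.430081 − (+1.611e-01/-1.170e+00) = 80.567804
iter 3: u=1.152656  f(a)=+4.481e-04  f'(a)=-1.163e+00  a ← 80.567804 − (+4.481e-04/-1.163e+00) = 80.568190
iter 4: u=1.152651  f(a)=+3.488e-09  f'(a)=-1.163e+00  a ← 80.568190 − (+3.488e-09/-1.163e+00) = 80.568190
iter 5: u=1.152651  f(a)=+2.842e-14  f'(a)=-1.163e+00  a ← 80.568190 − (+2.842e-14/-1.163e+00) = 80.568190
converged: |Δa| < 1e-12 after 5 iterations
sag = a·(cosh(S/(2a)) − 1) = 80.568190·(cosh(1.152651) − 1) = 59.716123
T_max/T_min = cosh(S/(2a)) = 1.741187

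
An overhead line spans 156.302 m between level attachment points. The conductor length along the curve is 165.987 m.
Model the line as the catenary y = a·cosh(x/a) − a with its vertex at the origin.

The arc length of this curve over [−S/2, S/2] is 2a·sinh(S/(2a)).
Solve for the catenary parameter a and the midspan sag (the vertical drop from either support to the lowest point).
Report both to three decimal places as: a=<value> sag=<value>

seed: a₀ = √(S³/(24(L−S))) = √(156.302³/(24·9.685)) = 128.171471
iter 1: u=0.609738  f(a)=+1.816e-01  f'(a)=-1.568e-01  a ← 128.171471 − (+1.816e-01/-1.568e-01) = 129.329724
iter 2: u=0.604277  f(a)=+2.492e-03  f'(a)=-1.525e-01  a ← 129.329724 − (+2.492e-03/-1.525e-01) = 129.346058
iter 3: u=0.604201  f(a)=+4.833e-07  f'(a)=-1.525e-01  a ← 129.346058 − (+4.833e-07/-1.525e-01) = 129.346061
iter 4: u=0.604201  f(a)=+5.684e-14  f'(a)=-1.525e-01  a ← 129.346061 − (+5.684e-14/-1.525e-01) = 129.346061
converged: |Δa| < 1e-12 after 4 iterations
sag = a·(cosh(S/(2a)) − 1) = 129.346061·(cosh(0.604201) − 1) = 24.336484
T_max/T_min = cosh(S/(2a)) = 1.188150

a=129.346 sag=24.336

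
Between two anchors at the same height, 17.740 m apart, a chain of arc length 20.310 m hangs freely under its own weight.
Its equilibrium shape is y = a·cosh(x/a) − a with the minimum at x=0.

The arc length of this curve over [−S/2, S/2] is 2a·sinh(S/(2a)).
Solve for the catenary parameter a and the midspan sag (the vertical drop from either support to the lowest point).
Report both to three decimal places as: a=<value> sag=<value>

seed: a₀ = √(S³/(24(L−S))) = √(17.740³/(24·2.570)) = 9.513893
iter 1: u=0.932321  f(a)=+1.140e-01  f'(a)=-5.887e-01  a ← 9.513893 − (+1.140e-01/-5.887e-01) = 9.707597
iter 2: u=0.913717  f(a)=+3.576e-03  f'(a)=-5.523e-01  a ← 9.707597 − (+3.576e-03/-5.523e-01) = 9.714071
iter 3: u=0.913108  f(a)=+3.768e-06  f'(a)=-5.511e-01  a ← 9.714071 − (+3.768e-06/-5.511e-01) = 9.714078
iter 4: u=0.913108  f(a)=+4.196e-12  f'(a)=-5.511e-01  a ← 9.714078 − (+4.196e-12/-5.511e-01) = 9.714078
converged: |Δa| < 1e-12 after 4 iterations
sag = a·(cosh(S/(2a)) − 1) = 9.714078·(cosh(0.913108) − 1) = 4.338941
T_max/T_min = cosh(S/(2a)) = 1.446665

a=9.714 sag=4.339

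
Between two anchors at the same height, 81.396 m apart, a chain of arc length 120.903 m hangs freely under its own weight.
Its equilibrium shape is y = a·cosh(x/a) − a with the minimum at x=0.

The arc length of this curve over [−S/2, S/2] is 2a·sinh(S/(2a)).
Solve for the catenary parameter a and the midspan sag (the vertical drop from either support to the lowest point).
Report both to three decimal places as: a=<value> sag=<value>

seed: a₀ = √(S³/(24(L−S))) = √(81.396³/(24·39.507)) = 23.848548
iter 1: u=1.706519  f(a)=+6.168e+00  f'(a)=-4.384e+00  a ← 23.848548 − (+6.168e+00/-4.384e+00) = 25.255511
iter 2: u=1.611450  f(a)=+5.880e-01  f'(a)=-3.585e+00  a ← 25.255511 − (+5.880e-01/-3.585e+00) = 25.419538
iter 3: u=1.601052  f(a)=+6.586e-03  f'(a)=-3.505e+00  a ← 25.419538 − (+6.586e-03/-3.505e+00) = 25.421417
iter 4: u=1.600934  f(a)=+8.468e-07  f'(a)=-3.504e+00  a ← 25.421417 − (+8.468e-07/-3.504e+00) = 25.421417
iter 5: u=1.600934  f(a)=-1.421e-14  f'(a)=-3.504e+00  a ← 25.421417 − (-1.421e-14/-3.504e+00) = 25.421417
converged: |Δa| < 1e-12 after 5 iterations
sag = a·(cosh(S/(2a)) − 1) = 25.421417·(cosh(1.600934) − 1) = 40.157789
T_max/T_min = cosh(S/(2a)) = 2.579683

a=25.421 sag=40.158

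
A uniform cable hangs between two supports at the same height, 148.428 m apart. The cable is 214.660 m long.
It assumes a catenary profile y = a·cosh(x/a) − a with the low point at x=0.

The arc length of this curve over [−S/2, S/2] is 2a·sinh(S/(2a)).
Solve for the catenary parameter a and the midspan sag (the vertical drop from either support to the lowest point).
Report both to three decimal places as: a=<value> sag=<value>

a=48.126 sag=69.500

seed: a₀ = √(S³/(24(L−S))) = √(148.428³/(24·66.232)) = 45.355943
iter 1: u=1.636257  f(a)=+9.453e+00  f'(a)=-3.781e+00  a ← 45.355943 − (+9.453e+00/-3.781e+00) = 47.856035
iter 2: u=1.550776  f(a)=+8.379e-01  f'(a)=-3.138e+00  a ← 47.856035 − (+8.379e-01/-3.138e+00) = 48.123054
iter 3: u=1.542171  f(a)=+7.997e-03  f'(a)=-3.078e+00  a ← 48.123054 − (+7.997e-03/-3.078e+00) = 48.125652
iter 4: u=1.542088  f(a)=+7.439e-07  f'(a)=-3.078e+00  a ← 48.125652 − (+7.439e-07/-3.078e+00) = 48.125653
iter 5: u=1.542088  f(a)=-2.842e-14  f'(a)=-3.078e+00  a ← 48.125653 − (-2.842e-14/-3.078e+00) = 48.125653
converged: |Δa| < 1e-12 after 5 iterations
sag = a·(cosh(S/(2a)) − 1) = 48.125653·(cosh(1.542088) − 1) = 69.500056
T_max/T_min = cosh(S/(2a)) = 2.444137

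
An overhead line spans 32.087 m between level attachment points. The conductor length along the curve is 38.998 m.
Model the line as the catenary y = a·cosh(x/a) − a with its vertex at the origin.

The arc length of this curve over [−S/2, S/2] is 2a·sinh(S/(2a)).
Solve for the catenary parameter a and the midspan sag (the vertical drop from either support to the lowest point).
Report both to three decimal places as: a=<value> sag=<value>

a=14.548 sag=9.780

seed: a₀ = √(S³/(24(L−S))) = √(32.087³/(24·6.911)) = 14.112944
iter 1: u=1.136793  f(a)=+4.605e-01  f'(a)=-1.112e+00  a ← 14.112944 − (+4.605e-01/-1.112e+00) = 14.527126
iter 2: u=1.104382  f(a)=+2.105e-02  f'(a)=-1.012e+00  a ← 14.527126 − (+2.105e-02/-1.012e+00) = 14.547920
iter 3: u=1.102804  f(a)=+4.865e-05  f'(a)=-1.008e+00  a ← 14.547920 − (+4.865e-05/-1.008e+00) = 14.547969
iter 4: u=1.102800  f(a)=+2.612e-10  f'(a)=-1.008e+00  a ← 14.547969 − (+2.612e-10/-1.008e+00) = 14.547969
iter 5: u=1.102800  f(a)=+7.105e-15  f'(a)=-1.008e+00  a ← 14.547969 − (+7.105e-15/-1.008e+00) = 14.547969
converged: |Δa| < 1e-12 after 5 iterations
sag = a·(cosh(S/(2a)) − 1) = 14.547969·(cosh(1.102800) − 1) = 9.780089
T_max/T_min = cosh(S/(2a)) = 1.672265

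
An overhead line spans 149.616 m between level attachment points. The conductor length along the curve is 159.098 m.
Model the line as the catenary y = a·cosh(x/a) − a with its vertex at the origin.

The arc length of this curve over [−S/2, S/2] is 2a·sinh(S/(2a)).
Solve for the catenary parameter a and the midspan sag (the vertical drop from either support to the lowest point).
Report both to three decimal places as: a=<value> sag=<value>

seed: a₀ = √(S³/(24(L−S))) = √(149.616³/(24·9.482)) = 121.314151
iter 1: u=0.616647  f(a)=+1.819e-01  f'(a)=-1.623e-01  a ← 121.314151 − (+1.819e-01/-1.623e-01) = 122.434708
iter 2: u=0.611003  f(a)=+2.551e-03  f'(a)=-1.578e-01  a ← 122.434708 − (+2.551e-03/-1.578e-01) = 122.450874
iter 3: u=0.610923  f(a)=+5.177e-07  f'(a)=-1.578e-01  a ← 122.450874 − (+5.177e-07/-1.578e-01) = 122.450877
iter 4: u=0.610923  f(a)=+0.000e+00  f'(a)=-1.578e-01  a ← 122.450877 − (+0.000e+00/-1.578e-01) = 122.450877
converged: |Δa| < 1e-12 after 4 iterations
sag = a·(cosh(S/(2a)) − 1) = 122.450877·(cosh(0.610923) − 1) = 23.570562
T_max/T_min = cosh(S/(2a)) = 1.192490

a=122.451 sag=23.571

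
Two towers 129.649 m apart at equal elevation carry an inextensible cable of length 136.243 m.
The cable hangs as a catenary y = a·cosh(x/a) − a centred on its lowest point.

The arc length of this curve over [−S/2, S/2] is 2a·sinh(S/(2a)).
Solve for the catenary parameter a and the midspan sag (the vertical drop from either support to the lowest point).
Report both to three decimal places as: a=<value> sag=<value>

a=118.232 sag=18.221

seed: a₀ = √(S³/(24(L−S))) = √(129.649³/(24·6.594)) = 117.347452
iter 1: u=0.552415  f(a)=+1.013e-01  f'(a)=-1.159e-01  a ← 117.347452 − (+1.013e-01/-1.159e-01) = 118.222247
iter 2: u=0.548327  f(a)=+1.144e-03  f'(a)=-1.132e-01  a ← 118.222247 − (+1.144e-03/-1.132e-01) = 118.232353
iter 3: u=0.548281  f(a)=+1.496e-07  f'(a)=-1.132e-01  a ← 118.232353 − (+1.496e-07/-1.132e-01) = 118.232354
iter 4: u=0.548281  f(a)=+0.000e+00  f'(a)=-1.132e-01  a ← 118.232354 − (+0.000e+00/-1.132e-01) = 118.232354
converged: |Δa| < 1e-12 after 4 iterations
sag = a·(cosh(S/(2a)) − 1) = 118.232354·(cosh(0.548281) − 1) = 18.220672
T_max/T_min = cosh(S/(2a)) = 1.154109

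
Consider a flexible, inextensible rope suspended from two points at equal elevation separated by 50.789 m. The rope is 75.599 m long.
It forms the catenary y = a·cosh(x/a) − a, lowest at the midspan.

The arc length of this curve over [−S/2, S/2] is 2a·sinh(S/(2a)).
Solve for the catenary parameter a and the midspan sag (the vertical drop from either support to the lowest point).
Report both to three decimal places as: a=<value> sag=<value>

a=15.817 sag=25.158

seed: a₀ = √(S³/(24(L−S))) = √(50.789³/(24·24.810)) = 14.833222
iter 1: u=1.712002  f(a)=+3.900e+00  f'(a)=-4.434e+00  a ← 14.833222 − (+3.900e+00/-4.434e+00) = 15.712820
iter 2: u=1.616164  f(a)=+3.738e-01  f'(a)=-3.621e+00  a ← 15.712820 − (+3.738e-01/-3.621e+00) = 15.816054
iter 3: u=1.605615  f(a)=+4.239e-03  f'(a)=-3.540e+00  a ← 15.816054 − (+4.239e-03/-3.540e+00) = 15.817251
iter 4: u=1.605494  f(a)=+5.586e-07  f'(a)=-3.539e+00  a ← 15.817251 − (+5.586e-07/-3.539e+00) = 15.817251
iter 5: u=1.605494  f(a)=+0.000e+00  f'(a)=-3.539e+00  a ← 15.817251 − (+0.000e+00/-3.539e+00) = 15.817251
converged: |Δa| < 1e-12 after 5 iterations
sag = a·(cosh(S/(2a)) − 1) = 15.817251·(cosh(1.605494) − 1) = 25.158200
T_max/T_min = cosh(S/(2a)) = 2.590555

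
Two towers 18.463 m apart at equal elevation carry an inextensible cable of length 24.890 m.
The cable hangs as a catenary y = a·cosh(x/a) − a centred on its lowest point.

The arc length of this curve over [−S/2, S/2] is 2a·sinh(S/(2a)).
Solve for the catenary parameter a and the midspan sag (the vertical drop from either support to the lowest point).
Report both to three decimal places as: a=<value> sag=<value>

a=6.698 sag=7.435

seed: a₀ = √(S³/(24(L−S))) = √(18.463³/(24·6.427)) = 6.387687
iter 1: u=1.445202  f(a)=+7.055e-01  f'(a)=-2.465e+00  a ← 6.387687 − (+7.055e-01/-2.465e+00) = 6.673887
iter 2: u=1.383227  f(a)=+5.019e-02  f'(a)=-2.126e+00  a ← 6.673887 − (+5.019e-02/-2.126e+00) = 6.697496
iter 3: u=1.378351  f(a)=+2.970e-04  f'(a)=-2.101e+00  a ← 6.697496 − (+2.970e-04/-2.101e+00) = 6.697637
iter 4: u=1.378322  f(a)=+1.053e-08  f'(a)=-2.101e+00  a ← 6.697637 − (+1.053e-08/-2.101e+00) = 6.697637
iter 5: u=1.378322  f(a)=+3.553e-15  f'(a)=-2.101e+00  a ← 6.697637 − (+3.553e-15/-2.101e+00) = 6.697637
converged: |Δa| < 1e-12 after 5 iterations
sag = a·(cosh(S/(2a)) − 1) = 6.697637·(cosh(1.378322) − 1) = 7.435175
T_max/T_min = cosh(S/(2a)) = 2.110119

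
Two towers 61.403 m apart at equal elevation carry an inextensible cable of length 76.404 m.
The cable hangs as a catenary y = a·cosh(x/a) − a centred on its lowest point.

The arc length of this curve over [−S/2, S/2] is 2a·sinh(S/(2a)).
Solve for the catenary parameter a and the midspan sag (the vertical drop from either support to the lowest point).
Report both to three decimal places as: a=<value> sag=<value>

a=26.240 sag=20.106

seed: a₀ = √(S³/(24(L−S))) = √(61.403³/(24·15.001)) = 25.358214
iter 1: u=1.210712  f(a)=+1.139e+00  f'(a)=-1.366e+00  a ← 25.358214 − (+1.139e+00/-1.366e+00) = 26.191817
iter 2: u=1.172179  f(a)=+5.855e-02  f'(a)=-1.229e+00  a ← 26.191817 − (+5.855e-02/-1.229e+00) = 26.239474
iter 3: u=1.170050  f(a)=+1.734e-04  f'(a)=-1.221e+00  a ← 26.239474 − (+1.734e-04/-1.221e+00) = 26.239616
iter 4: u=1.170044  f(a)=+1.532e-09  f'(a)=-1.221e+00  a ← 26.239616 − (+1.532e-09/-1.221e+00) = 26.239616
iter 5: u=1.170044  f(a)=+1.421e-14  f'(a)=-1.221e+00  a ← 26.239616 − (+1.421e-14/-1.221e+00) = 26.239616
converged: |Δa| < 1e-12 after 5 iterations
sag = a·(cosh(S/(2a)) − 1) = 26.239616·(cosh(1.170044) − 1) = 20.105937
T_max/T_min = cosh(S/(2a)) = 1.766244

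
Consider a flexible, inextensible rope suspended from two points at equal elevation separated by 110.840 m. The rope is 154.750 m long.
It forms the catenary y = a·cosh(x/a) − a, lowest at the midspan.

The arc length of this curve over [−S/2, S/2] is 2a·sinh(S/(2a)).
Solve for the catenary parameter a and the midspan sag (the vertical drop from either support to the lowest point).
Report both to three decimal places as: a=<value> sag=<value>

seed: a₀ = √(S³/(24(L−S))) = √(110.840³/(24·43.910)) = 35.946568
iter 1: u=1.541733  f(a)=+5.524e+00  f'(a)=-3.075e+00  a ← 35.946568 − (+5.524e+00/-3.075e+00) = 37.742775
iter 2: u=1.468360  f(a)=+4.410e-01  f'(a)=-2.602e+00  a ← 37.742775 − (+4.410e-01/-2.602e+00) = 37.912263
iter 3: u=1.461796  f(a)=+3.350e-03  f'(a)=-2.563e+00  a ← 37.912263 − (+3.350e-03/-2.563e+00) = 37.913570
iter 4: u=1.461746  f(a)=+1.966e-07  f'(a)=-2.562e+00  a ← 37.913570 − (+1.966e-07/-2.562e+00) = 37.913570
iter 5: u=1.461746  f(a)=-2.842e-14  f'(a)=-2.562e+00  a ← 37.913570 − (-2.842e-14/-2.562e+00) = 37.913570
converged: |Δa| < 1e-12 after 5 iterations
sag = a·(cosh(S/(2a)) − 1) = 37.913570·(cosh(1.461746) − 1) = 48.250978
T_max/T_min = cosh(S/(2a)) = 2.272657

a=37.914 sag=48.251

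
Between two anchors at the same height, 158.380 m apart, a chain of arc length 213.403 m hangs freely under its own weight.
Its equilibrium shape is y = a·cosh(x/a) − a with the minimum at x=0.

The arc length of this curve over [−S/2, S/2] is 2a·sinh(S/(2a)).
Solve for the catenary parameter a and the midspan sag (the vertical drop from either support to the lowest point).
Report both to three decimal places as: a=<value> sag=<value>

seed: a₀ = √(S³/(24(L−S))) = √(158.380³/(24·55.023)) = 54.849510
iter 1: u=1.443769  f(a)=+6.028e+00  f'(a)=-2.457e+00  a ← 54.849510 − (+6.028e+00/-2.457e+00) = 57.302882
iter 2: u=1.381955  f(a)=+4.280e-01  f'(a)=-2.119e+00  a ← 57.302882 − (+4.280e-01/-2.119e+00) = 57.504843
iter 3: u=1.377101  f(a)=+2.523e-03  f'(a)=-2.094e+00  a ← 57.504843 − (+2.523e-03/-2.094e+00) = 57.506048
iter 4: u=1.377073  f(a)=+8.879e-08  f'(a)=-2.094e+00  a ← 57.506048 − (+8.879e-08/-2.094e+00) = 57.506048
iter 5: u=1.377073  f(a)=+0.000e+00  f'(a)=-2.094e+00  a ← 57.506048 − (+0.000e+00/-2.094e+00) = 57.506048
converged: |Δa| < 1e-12 after 5 iterations
sag = a·(cosh(S/(2a)) − 1) = 57.506048·(cosh(1.377073) − 1) = 63.705155
T_max/T_min = cosh(S/(2a)) = 2.107799

a=57.506 sag=63.705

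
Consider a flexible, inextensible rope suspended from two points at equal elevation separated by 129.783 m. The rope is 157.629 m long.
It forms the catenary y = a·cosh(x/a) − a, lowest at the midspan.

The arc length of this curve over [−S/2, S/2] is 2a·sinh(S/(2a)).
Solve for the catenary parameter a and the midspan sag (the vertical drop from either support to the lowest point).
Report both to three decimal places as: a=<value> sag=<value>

a=58.949 sag=39.472

seed: a₀ = √(S³/(24(L−S))) = √(129.783³/(24·27.846)) = 57.192579
iter 1: u=1.134614  f(a)=+1.848e+00  f'(a)=-1.105e+00  a ← 57.192579 − (+1.848e+00/-1.105e+00) = 58.865222
iter 2: u=1.102374  f(a)=+8.418e-02  f'(a)=-1.006e+00  a ← 58.865222 − (+8.418e-02/-1.006e+00) = 58.948867
iter 3: u=1.100810  f(a)=+1.931e-04  f'(a)=-1.002e+00  a ← 58.948867 − (+1.931e-04/-1.002e+00) = 58.949060
iter 4: u=1.100806  f(a)=+1.021e-09  f'(a)=-1.002e+00  a ← 58.949060 − (+1.021e-09/-1.002e+00) = 58.949060
iter 5: u=1.100806  f(a)=-2.842e-14  f'(a)=-1.002e+00  a ← 58.949060 − (-2.842e-14/-1.002e+00) = 58.949060
converged: |Δa| < 1e-12 after 5 iterations
sag = a·(cosh(S/(2a)) − 1) = 58.949060·(cosh(1.100806) − 1) = 39.472061
T_max/T_min = cosh(S/(2a)) = 1.669596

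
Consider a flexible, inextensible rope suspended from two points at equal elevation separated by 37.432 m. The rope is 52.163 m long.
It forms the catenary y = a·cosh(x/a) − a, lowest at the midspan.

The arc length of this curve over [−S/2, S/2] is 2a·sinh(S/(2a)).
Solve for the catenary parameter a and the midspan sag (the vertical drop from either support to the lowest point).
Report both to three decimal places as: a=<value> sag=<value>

seed: a₀ = √(S³/(24(L−S))) = √(37.432³/(24·14.731)) = 12.179874
iter 1: u=1.536633  f(a)=+1.840e+00  f'(a)=-3.040e+00  a ← 12.179874 − (+1.840e+00/-3.040e+00) = 12.785132
iter 2: u=1.463888  f(a)=+1.461e-01  f'(a)=-2.575e+00  a ← 12.785132 − (+1.461e-01/-2.575e+00) = 12.841851
iter 3: u=1.457422  f(a)=+1.096e-03  f'(a)=-2.537e+00  a ← 12.841851 − (+1.096e-03/-2.537e+00) = 12.842283
iter 4: u=1.457373  f(a)=+6.266e-08  f'(a)=-2.536e+00  a ← 12.842283 − (+6.266e-08/-2.536e+00) = 12.842283
iter 5: u=1.457373  f(a)=-7.105e-15  f'(a)=-2.536e+00  a ← 12.842283 − (-7.105e-15/-2.536e+00) = 12.842283
converged: |Δa| < 1e-12 after 5 iterations
sag = a·(cosh(S/(2a)) − 1) = 12.842283·(cosh(1.457373) − 1) = 16.229505
T_max/T_min = cosh(S/(2a)) = 2.263755

a=12.842 sag=16.230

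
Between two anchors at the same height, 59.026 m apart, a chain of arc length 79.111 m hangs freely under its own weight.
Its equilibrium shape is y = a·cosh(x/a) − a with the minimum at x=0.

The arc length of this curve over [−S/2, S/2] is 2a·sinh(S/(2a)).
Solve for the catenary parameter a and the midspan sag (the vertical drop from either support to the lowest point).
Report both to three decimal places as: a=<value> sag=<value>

seed: a₀ = √(S³/(24(L−S))) = √(59.026³/(24·20.085)) = 20.654919
iter 1: u=1.428861  f(a)=+2.153e+00  f'(a)=-2.372e+00  a ← 20.654919 − (+2.153e+00/-2.372e+00) = 21.562555
iter 2: u=1.368715  f(a)=+1.500e-01  f'(a)=-2.052e+00  a ← 21.562555 − (+1.500e-01/-2.052e+00) = 21.635678
iter 3: u=1.364089  f(a)=+8.494e-04  f'(a)=-2.029e+00  a ← 21.635678 − (+8.494e-04/-2.029e+00) = 21.636097
iter 4: u=1.364063  f(a)=+2.757e-08  f'(a)=-2.029e+00  a ← 21.636097 − (+2.757e-08/-2.029e+00) = 21.636097
iter 5: u=1.364063  f(a)=-1.421e-14  f'(a)=-2.029e+00  a ← 21.636097 − (-1.421e-14/-2.029e+00) = 21.636097
converged: |Δa| < 1e-12 after 5 iterations
sag = a·(cosh(S/(2a)) − 1) = 21.636097·(cosh(1.364063) − 1) = 23.450024
T_max/T_min = cosh(S/(2a)) = 2.083838

a=21.636 sag=23.450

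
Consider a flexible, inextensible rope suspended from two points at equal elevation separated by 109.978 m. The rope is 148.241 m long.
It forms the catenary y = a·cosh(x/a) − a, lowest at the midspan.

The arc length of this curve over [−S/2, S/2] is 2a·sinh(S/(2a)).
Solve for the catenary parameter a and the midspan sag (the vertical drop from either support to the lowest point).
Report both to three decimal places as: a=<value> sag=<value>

seed: a₀ = √(S³/(24(L−S))) = √(109.978³/(24·38.263)) = 38.059545
iter 1: u=1.444815  f(a)=+4.198e+00  f'(a)=-2.463e+00  a ← 38.059545 − (+4.198e+00/-2.463e+00) = 39.764021
iter 2: u=1.382883  f(a)=+2.985e-01  f'(a)=-2.124e+00  a ← 39.764021 − (+2.985e-01/-2.124e+00) = 39.904545
iter 3: u=1.378013  f(a)=+1.764e-03  f'(a)=-2.099e+00  a ← 39.904545 − (+1.764e-03/-2.099e+00) = 39.905385
iter 4: u=1.377984  f(a)=+6.244e-08  f'(a)=-2.099e+00  a ← 39.905385 − (+6.244e-08/-2.099e+00) = 39.905385
iter 5: u=1.377984  f(a)=+2.842e-14  f'(a)=-2.099e+00  a ← 39.905385 − (+2.842e-14/-2.099e+00) = 39.905385
converged: |Δa| < 1e-12 after 5 iterations
sag = a·(cosh(S/(2a)) − 1) = 39.905385·(cosh(1.377984) − 1) = 44.274709
T_max/T_min = cosh(S/(2a)) = 2.109492

a=39.905 sag=44.275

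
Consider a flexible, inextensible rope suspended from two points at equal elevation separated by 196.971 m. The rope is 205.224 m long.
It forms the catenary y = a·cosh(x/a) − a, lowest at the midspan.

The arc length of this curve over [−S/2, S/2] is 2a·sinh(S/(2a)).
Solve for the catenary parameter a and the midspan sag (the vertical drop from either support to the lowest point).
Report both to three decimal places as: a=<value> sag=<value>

a=197.646 sag=25.049

seed: a₀ = √(S³/(24(L−S))) = √(196.971³/(24·8.253)) = 196.422797
iter 1: u=0.501395  f(a)=+1.044e-01  f'(a)=-8.616e-02  a ← 196.422797 − (+1.044e-01/-8.616e-02) = 197.633993
iter 2: u=0.498323  f(a)=+9.732e-04  f'(a)=-8.456e-02  a ← 197.633993 − (+9.732e-04/-8.456e-02) = 197.645501
iter 3: u=0.498294  f(a)=+8.639e-08  f'(a)=-8.455e-02  a ← 197.645501 − (+8.639e-08/-8.455e-02) = 197.645502
iter 4: u=0.498294  f(a)=+2.842e-14  f'(a)=-8.455e-02  a ← 197.645502 − (+2.842e-14/-8.455e-02) = 197.645502
converged: |Δa| < 1e-12 after 4 iterations
sag = a·(cosh(S/(2a)) − 1) = 197.645502·(cosh(0.498294) − 1) = 25.049282
T_max/T_min = cosh(S/(2a)) = 1.126738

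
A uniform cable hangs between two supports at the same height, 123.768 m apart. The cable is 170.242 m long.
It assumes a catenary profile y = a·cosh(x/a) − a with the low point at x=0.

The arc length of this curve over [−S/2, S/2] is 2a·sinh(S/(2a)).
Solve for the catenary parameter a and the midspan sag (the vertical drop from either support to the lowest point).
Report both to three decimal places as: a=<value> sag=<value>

a=43.376 sag=52.160

seed: a₀ = √(S³/(24(L−S))) = √(123.768³/(24·46.474)) = 41.228916
iter 1: u=1.500985  f(a)=+5.525e+00  f'(a)=-2.805e+00  a ← 41.228916 − (+5.525e+00/-2.805e+00) = 43.198631
iter 2: u=1.432545  f(a)=+4.206e-01  f'(a)=-2.393e+00  a ← 43.198631 − (+4.206e-01/-2.393e+00) = 43.374418
iter 3: u=1.426740  f(a)=+2.882e-03  f'(a)=-2.360e+00  a ← 43.374418 − (+2.882e-03/-2.360e+00) = 43.375639
iter 4: u=1.426699  f(a)=+1.373e-07  f'(a)=-2.360e+00  a ← 43.375639 − (+1.373e-07/-2.360e+00) = 43.375639
iter 5: u=1.426699  f(a)=-2.842e-14  f'(a)=-2.360e+00  a ← 43.375639 − (-2.842e-14/-2.360e+00) = 43.375639
converged: |Δa| < 1e-12 after 5 iterations
sag = a·(cosh(S/(2a)) − 1) = 43.375639·(cosh(1.426699) − 1) = 52.159855
T_max/T_min = cosh(S/(2a)) = 2.202515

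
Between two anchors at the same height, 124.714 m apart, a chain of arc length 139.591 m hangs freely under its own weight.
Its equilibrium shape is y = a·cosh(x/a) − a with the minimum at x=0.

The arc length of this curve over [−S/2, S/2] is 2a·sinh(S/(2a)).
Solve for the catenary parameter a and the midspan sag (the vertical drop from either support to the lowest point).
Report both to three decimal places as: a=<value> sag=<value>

seed: a₀ = √(S³/(24(L−S))) = √(124.714³/(24·14.877)) = 73.707132
iter 1: u=0.846010  f(a)=+5.416e-01  f'(a)=-4.333e-01  a ← 73.707132 − (+5.416e-01/-4.333e-01) = 74.956929
iter 2: u=0.831904  f(a)=+1.408e-02  f'(a)=-4.110e-01  a ← 74.956929 − (+1.408e-02/-4.110e-01) = 74.991187
iter 3: u=0.831524  f(a)=+1.008e-05  f'(a)=-4.105e-01  a ← 74.991187 − (+1.008e-05/-4.105e-01) = 74.991211
iter 4: u=0.831524  f(a)=+5.201e-12  f'(a)=-4.105e-01  a ← 74.991211 − (+5.201e-12/-4.105e-01) = 74.991211
converged: |Δa| < 1e-12 after 4 iterations
sag = a·(cosh(S/(2a)) − 1) = 74.991211·(cosh(0.831524) − 1) = 27.454353
T_max/T_min = cosh(S/(2a)) = 1.366101

a=74.991 sag=27.454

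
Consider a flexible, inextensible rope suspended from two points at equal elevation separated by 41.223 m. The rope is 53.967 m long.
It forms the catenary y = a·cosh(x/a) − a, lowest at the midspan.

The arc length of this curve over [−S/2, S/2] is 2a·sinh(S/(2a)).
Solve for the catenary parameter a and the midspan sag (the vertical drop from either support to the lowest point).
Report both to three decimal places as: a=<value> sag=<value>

seed: a₀ = √(S³/(24(L−S))) = √(41.223³/(24·12.744)) = 15.133901
iter 1: u=1.361942  f(a)=+1.236e+00  f'(a)=-2.018e+00  a ← 15.133901 − (+1.236e+00/-2.018e+00) = 15.746147
iter 2: u=1.308987  f(a)=+7.893e-02  f'(a)=-1.768e+00  a ← 15.746147 − (+7.893e-02/-1.768e+00) = 15.790800
iter 3: u=1.305285  f(a)=+3.708e-04  f'(a)=-1.751e+00  a ← 15.790800 − (+3.708e-04/-1.751e+00) = 15.791012
iter 4: u=1.305268  f(a)=+8.266e-09  f'(a)=-1.751e+00  a ← 15.791012 − (+8.266e-09/-1.751e+00) = 15.791012
iter 5: u=1.305268  f(a)=+1.421e-14  f'(a)=-1.751e+00  a ← 15.791012 − (+1.421e-14/-1.751e+00) = 15.791012
converged: |Δa| < 1e-12 after 5 iterations
sag = a·(cosh(S/(2a)) − 1) = 15.791012·(cosh(1.305268) − 1) = 15.473430
T_max/T_min = cosh(S/(2a)) = 1.979888

a=15.791 sag=15.473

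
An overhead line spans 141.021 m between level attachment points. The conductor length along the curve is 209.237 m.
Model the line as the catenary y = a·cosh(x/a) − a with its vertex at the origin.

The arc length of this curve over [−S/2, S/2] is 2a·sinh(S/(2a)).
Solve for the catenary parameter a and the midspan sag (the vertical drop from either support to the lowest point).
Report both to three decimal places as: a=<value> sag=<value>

seed: a₀ = √(S³/(24(L−S))) = √(141.021³/(24·68.216)) = 41.388238
iter 1: u=1.703636  f(a)=+1.061e+01  f'(a)=-4.358e+00  a ← 41.388238 − (+1.061e+01/-4.358e+00) = 43.823365
iter 2: u=1.608970  f(a)=+1.009e+00  f'(a)=-3.565e+00  a ← 43.823365 − (+1.009e+00/-3.565e+00) = 44.106260
iter 3: u=1.598651  f(a)=+1.123e-02  f'(a)=-3.487e+00  a ← 44.106260 − (+1.123e-02/-3.487e+00) = 44.109480
iter 4: u=1.598534  f(a)=+1.425e-06  f'(a)=-3.486e+00  a ← 44.109480 − (+1.425e-06/-3.486e+00) = 44.109480
iter 5: u=1.598534  f(a)=+0.000e+00  f'(a)=-3.486e+00  a ← 44.109480 − (+0.000e+00/-3.486e+00) = 44.109480
converged: |Δa| < 1e-12 after 5 iterations
sag = a·(cosh(S/(2a)) − 1) = 44.109480·(cosh(1.598534) − 1) = 69.427636
T_max/T_min = cosh(S/(2a)) = 2.573984

a=44.109 sag=69.428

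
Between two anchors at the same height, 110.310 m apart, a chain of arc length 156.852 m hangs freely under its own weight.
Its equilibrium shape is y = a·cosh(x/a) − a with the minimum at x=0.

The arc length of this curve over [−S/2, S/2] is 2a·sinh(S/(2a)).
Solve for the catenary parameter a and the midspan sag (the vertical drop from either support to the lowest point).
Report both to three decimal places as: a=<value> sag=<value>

seed: a₀ = √(S³/(24(L−S))) = √(110.310³/(24·46.542)) = 34.665238
iter 1: u=1.591075  f(a)=+6.259e+00  f'(a)=-3.429e+00  a ← 34.665238 − (+6.259e+00/-3.429e+00) = 36.490315
iter 2: u=1.511497  f(a)=+5.283e-01  f'(a)=-2.873e+00  a ← 36.490315 − (+5.283e-01/-2.873e+00) = 36.674198
iter 3: u=1.503918  f(a)=+4.530e-03  f'(a)=-2.824e+00  a ← 36.674198 − (+4.530e-03/-2.824e+00) = 36.675802
iter 4: u=1.503853  f(a)=+3.393e-07  f'(a)=-2.823e+00  a ← 36.675802 − (+3.393e-07/-2.823e+00) = 36.675802
iter 5: u=1.503853  f(a)=+0.000e+00  f'(a)=-2.823e+00  a ← 36.675802 − (+0.000e+00/-2.823e+00) = 36.675802
converged: |Δa| < 1e-12 after 5 iterations
sag = a·(cosh(S/(2a)) − 1) = 36.675802·(cosh(1.503853) − 1) = 49.902208
T_max/T_min = cosh(S/(2a)) = 2.360630

a=36.676 sag=49.902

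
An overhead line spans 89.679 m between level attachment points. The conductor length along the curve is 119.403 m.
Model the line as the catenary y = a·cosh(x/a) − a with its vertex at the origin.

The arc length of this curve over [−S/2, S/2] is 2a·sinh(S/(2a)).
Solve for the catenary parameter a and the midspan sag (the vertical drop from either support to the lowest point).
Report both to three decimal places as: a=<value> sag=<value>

a=33.270 sag=35.076

seed: a₀ = √(S³/(24(L−S))) = √(89.679³/(24·29.724)) = 31.796322
iter 1: u=1.410210  f(a)=+3.099e+00  f'(a)=-2.269e+00  a ← 31.796322 − (+3.099e+00/-2.269e+00) = 33.162412
iter 2: u=1.352118  f(a)=+2.109e-01  f'(a)=-1.970e+00  a ← 33.162412 − (+2.109e-01/-1.970e+00) = 33.269509
iter 3: u=1.347766  f(a)=+1.135e-03  f'(a)=-1.948e+00  a ← 33.269509 − (+1.135e-03/-1.948e+00) = 33.270091
iter 4: u=1.347742  f(a)=+3.323e-08  f'(a)=-1.948e+00  a ← 33.270091 − (+3.323e-08/-1.948e+00) = 33.270091
iter 5: u=1.347742  f(a)=-1.421e-14  f'(a)=-1.948e+00  a ← 33.270091 − (-1.421e-14/-1.948e+00) = 33.270091
converged: |Δa| < 1e-12 after 5 iterations
sag = a·(cosh(S/(2a)) − 1) = 33.270091·(cosh(1.347742) − 1) = 35.075853
T_max/T_min = cosh(S/(2a)) = 2.054276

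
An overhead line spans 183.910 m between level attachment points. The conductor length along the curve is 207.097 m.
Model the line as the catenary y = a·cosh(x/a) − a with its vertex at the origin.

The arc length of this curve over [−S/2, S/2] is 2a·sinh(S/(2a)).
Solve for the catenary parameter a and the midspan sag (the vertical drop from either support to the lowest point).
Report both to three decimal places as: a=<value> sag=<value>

seed: a₀ = √(S³/(24(L−S))) = √(183.910³/(24·23.187)) = 105.725589
iter 1: u=0.869752  f(a)=+8.930e-01  f'(a)=-4.727e-01  a ← 105.725589 − (+8.930e-01/-4.727e-01) = 107.614619
iter 2: u=0.854484  f(a)=+2.449e-02  f'(a)=-4.471e-01  a ← 107.614619 − (+2.449e-02/-4.471e-01) = 107.669404
iter 3: u=0.854049  f(a)=+1.958e-05  f'(a)=-4.464e-01  a ← 107.669404 − (+1.958e-05/-4.464e-01) = 107.669448
iter 4: u=0.854049  f(a)=+1.253e-11  f'(a)=-4.464e-01  a ← 107.669448 − (+1.253e-11/-4.464e-01) = 107.669448
converged: |Δa| < 1e-12 after 4 iterations
sag = a·(cosh(S/(2a)) − 1) = 107.669448·(cosh(0.854049) − 1) = 41.712619
T_max/T_min = cosh(S/(2a)) = 1.387414

a=107.669 sag=41.713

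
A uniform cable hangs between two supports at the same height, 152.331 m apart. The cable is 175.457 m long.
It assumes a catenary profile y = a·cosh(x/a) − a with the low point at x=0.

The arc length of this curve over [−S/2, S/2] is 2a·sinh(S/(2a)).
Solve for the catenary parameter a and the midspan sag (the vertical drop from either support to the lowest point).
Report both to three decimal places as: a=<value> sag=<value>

a=81.561 sag=38.224

seed: a₀ = √(S³/(24(L−S))) = √(152.331³/(24·23.126)) = 79.804349
iter 1: u=0.954403  f(a)=+1.076e+00  f'(a)=-6.341e-01  a ← 79.804349 − (+1.076e+00/-6.341e-01) = 81.501841
iter 2: u=0.934525  f(a)=+3.530e-02  f'(a)=-5.931e-01  a ← 81.501841 − (+3.530e-02/-5.931e-01) = 81.561360
iter 3: u=0.933843  f(a)=+4.082e-05  f'(a)=-5.918e-01  a ← 81.561360 − (+4.082e-05/-5.918e-01) = 81.561429
iter 4: u=0.933842  f(a)=+5.471e-11  f'(a)=-5.918e-01  a ← 81.561429 − (+5.471e-11/-5.918e-01) = 81.561429
iter 5: u=0.933842  f(a)=+0.000e+00  f'(a)=-5.918e-01  a ← 81.561429 − (+0.000e+00/-5.918e-01) = 81.561429
converged: |Δa| < 1e-12 after 5 iterations
sag = a·(cosh(S/(2a)) − 1) = 81.561429·(cosh(0.933842) − 1) = 38.224031
T_max/T_min = cosh(S/(2a)) = 1.468653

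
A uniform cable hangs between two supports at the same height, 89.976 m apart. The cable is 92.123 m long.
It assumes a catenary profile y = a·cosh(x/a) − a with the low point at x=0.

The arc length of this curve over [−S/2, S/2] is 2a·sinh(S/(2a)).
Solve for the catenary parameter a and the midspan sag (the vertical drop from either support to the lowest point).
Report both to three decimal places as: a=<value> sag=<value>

seed: a₀ = √(S³/(24(L−S))) = √(89.976³/(24·2.147)) = 118.896311
iter 1: u=0.378380  f(a)=+1.542e-02  f'(a)=-3.664e-02  a ← 118.896311 − (+1.542e-02/-3.664e-02) = 119.317271
iter 2: u=0.377045  f(a)=+8.229e-05  f'(a)=-3.625e-02  a ← 119.317271 − (+8.229e-05/-3.625e-02) = 119.319541
iter 3: u=0.377038  f(a)=+2.371e-09  f'(a)=-3.624e-02  a ← 119.319541 − (+2.371e-09/-3.624e-02) = 119.319541
iter 4: u=0.377038  f(a)=+0.000e+00  f'(a)=-3.624e-02  a ← 119.319541 − (+0.000e+00/-3.624e-02) = 119.319541
converged: |Δa| < 1e-12 after 4 iterations
sag = a·(cosh(S/(2a)) − 1) = 119.319541·(cosh(0.377038) − 1) = 8.582041
T_max/T_min = cosh(S/(2a)) = 1.071925

a=119.320 sag=8.582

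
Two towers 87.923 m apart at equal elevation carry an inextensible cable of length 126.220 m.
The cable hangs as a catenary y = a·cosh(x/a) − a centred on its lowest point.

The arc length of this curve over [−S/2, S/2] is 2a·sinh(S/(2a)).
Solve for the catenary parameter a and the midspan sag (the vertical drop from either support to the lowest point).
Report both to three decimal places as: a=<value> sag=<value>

seed: a₀ = √(S³/(24(L−S))) = √(87.923³/(24·38.297)) = 27.193540
iter 1: u=1.616616  f(a)=+5.327e+00  f'(a)=-3.625e+00  a ← 27.193540 − (+5.327e+00/-3.625e+00) = 28.663202
iter 2: u=1.533726  f(a)=+4.624e-01  f'(a)=-3.021e+00  a ← 28.663202 − (+4.624e-01/-3.021e+00) = 28.816268
iter 3: u=1.525579  f(a)=+4.214e-03  f'(a)=-2.966e+00  a ← 28.816268 − (+4.214e-03/-2.966e+00) = 28.817689
iter 4: u=1.525504  f(a)=+3.571e-07  f'(a)=-2.965e+00  a ← 28.817689 − (+3.571e-07/-2.965e+00) = 28.817689
iter 5: u=1.525504  f(a)=+1.421e-14  f'(a)=-2.965e+00  a ← 28.817689 − (+1.421e-14/-2.965e+00) = 28.817689
converged: |Δa| < 1e-12 after 5 iterations
sag = a·(cosh(S/(2a)) − 1) = 28.817689·(cosh(1.525504) − 1) = 40.560487
T_max/T_min = cosh(S/(2a)) = 2.407486

a=28.818 sag=40.560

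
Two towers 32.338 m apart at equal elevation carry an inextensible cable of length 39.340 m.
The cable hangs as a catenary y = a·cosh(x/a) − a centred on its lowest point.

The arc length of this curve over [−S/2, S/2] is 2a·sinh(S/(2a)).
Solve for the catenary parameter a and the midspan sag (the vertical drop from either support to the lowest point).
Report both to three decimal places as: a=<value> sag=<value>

seed: a₀ = √(S³/(24(L−S))) = √(32.338³/(24·7.002)) = 14.185775
iter 1: u=1.139804  f(a)=+4.692e-01  f'(a)=-1.122e+00  a ← 14.185775 − (+4.692e-01/-1.122e+00) = 14.604095
iter 2: u=1.107155  f(a)=+2.155e-02  f'(a)=-1.021e+00  a ← 14.604095 − (+2.155e-02/-1.021e+00) = 14.625211
iter 3: u=1.105557  f(a)=+5.033e-05  f'(a)=-1.016e+00  a ← 14.625211 − (+5.033e-05/-1.016e+00) = 14.625261
iter 4: u=1.105553  f(a)=+2.759e-10  f'(a)=-1.016e+00  a ← 14.625261 − (+2.759e-10/-1.016e+00) = 14.625261
iter 5: u=1.105553  f(a)=-7.105e-15  f'(a)=-1.016e+00  a ← 14.625261 − (-7.105e-15/-1.016e+00) = 14.625261
converged: |Δa| < 1e-12 after 5 iterations
sag = a·(cosh(S/(2a)) − 1) = 14.625261·(cosh(1.105553) − 1) = 9.886107
T_max/T_min = cosh(S/(2a)) = 1.675961

a=14.625 sag=9.886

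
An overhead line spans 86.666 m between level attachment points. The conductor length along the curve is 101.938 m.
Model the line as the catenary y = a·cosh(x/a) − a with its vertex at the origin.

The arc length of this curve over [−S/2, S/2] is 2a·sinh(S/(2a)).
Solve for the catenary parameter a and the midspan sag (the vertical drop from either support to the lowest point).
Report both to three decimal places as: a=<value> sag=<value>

seed: a₀ = √(S³/(24(L−S))) = √(86.666³/(24·15.272)) = 42.142428
iter 1: u=1.028251  f(a)=+8.280e-01  f'(a)=-8.044e-01  a ← 42.142428 − (+8.280e-01/-8.044e-01) = 43.171790
iter 2: u=1.003734  f(a)=+3.131e-02  f'(a)=-7.446e-01  a ← 43.171790 − (+3.131e-02/-7.446e-01) = 43.213837
iter 3: u=1.002758  f(a)=+4.866e-05  f'(a)=-7.423e-01  a ← 43.213837 − (+4.866e-05/-7.423e-01) = 43.213902
iter 4: u=1.002756  f(a)=+1.179e-10  f'(a)=-7.423e-01  a ← 43.213902 − (+1.179e-10/-7.423e-01) = 43.213902
iter 5: u=1.002756  f(a)=+0.000e+00  f'(a)=-7.423e-01  a ← 43.213902 − (+0.000e+00/-7.423e-01) = 43.213902
converged: |Δa| < 1e-12 after 5 iterations
sag = a·(cosh(S/(2a)) − 1) = 43.213902·(cosh(1.002756) − 1) = 23.608851
T_max/T_min = cosh(S/(2a)) = 1.546325

a=43.214 sag=23.609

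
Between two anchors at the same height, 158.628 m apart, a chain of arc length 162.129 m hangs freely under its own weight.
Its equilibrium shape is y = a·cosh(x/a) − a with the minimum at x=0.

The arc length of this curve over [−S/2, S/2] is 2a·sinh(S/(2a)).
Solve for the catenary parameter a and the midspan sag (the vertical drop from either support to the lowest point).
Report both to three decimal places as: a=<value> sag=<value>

seed: a₀ = √(S³/(24(L−S))) = √(158.628³/(24·3.501)) = 217.955632
iter 1: u=0.363900  f(a)=+2.325e-02  f'(a)=-3.255e-02  a ← 217.955632 − (+2.325e-02/-3.255e-02) = 218.669966
iter 2: u=0.362711  f(a)=+1.148e-04  f'(a)=-3.223e-02  a ← 218.669966 − (+1.148e-04/-3.223e-02) = 218.673528
iter 3: u=0.362705  f(a)=+2.830e-09  f'(a)=-3.223e-02  a ← 218.673528 − (+2.830e-09/-3.223e-02) = 218.673528
iter 4: u=0.362705  f(a)=-2.842e-14  f'(a)=-3.223e-02  a ← 218.673528 − (-2.842e-14/-3.223e-02) = 218.673528
converged: |Δa| < 1e-12 after 4 iterations
sag = a·(cosh(S/(2a)) − 1) = 218.673528·(cosh(0.362705) − 1) = 14.542177
T_max/T_min = cosh(S/(2a)) = 1.066502

a=218.674 sag=14.542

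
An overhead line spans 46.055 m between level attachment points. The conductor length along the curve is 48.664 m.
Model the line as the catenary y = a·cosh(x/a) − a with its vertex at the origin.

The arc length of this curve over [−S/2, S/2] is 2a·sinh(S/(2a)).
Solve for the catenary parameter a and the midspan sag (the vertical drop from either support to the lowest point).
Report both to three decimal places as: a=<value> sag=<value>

a=39.829 sag=6.844

seed: a₀ = √(S³/(24(L−S))) = √(46.055³/(24·2.609)) = 39.497765
iter 1: u=0.583008  f(a)=+4.470e-02  f'(a)=-1.367e-01  a ← 39.497765 − (+4.470e-02/-1.367e-01) = 39.824870
iter 2: u=0.578219  f(a)=+5.614e-04  f'(a)=-1.332e-01  a ← 39.824870 − (+5.614e-04/-1.332e-01) = 39.829083
iter 3: u=0.578158  f(a)=+9.104e-08  f'(a)=-1.332e-01  a ← 39.829083 − (+9.104e-08/-1.332e-01) = 39.829084
iter 4: u=0.578158  f(a)=-1.421e-14  f'(a)=-1.332e-01  a ← 39.829084 − (-1.421e-14/-1.332e-01) = 39.829084
converged: |Δa| < 1e-12 after 4 iterations
sag = a·(cosh(S/(2a)) − 1) = 39.829084·(cosh(0.578158) − 1) = 6.844272
T_max/T_min = cosh(S/(2a)) = 1.171841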